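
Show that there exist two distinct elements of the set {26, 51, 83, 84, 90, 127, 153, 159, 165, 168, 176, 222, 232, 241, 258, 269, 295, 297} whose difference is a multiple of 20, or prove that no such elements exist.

No such pair exists.

Reduce each element modulo 20: 26↦6, 51↦11, 83↦3, 84↦4, 90↦10, 127↦7, 153↦13, 159↦19, 165↦5, 168↦8, 176↦16, 222↦2, 232↦12, 241↦1, 258↦18, 269↦9, 295↦15, 297↦17.
No residue repeats among the 18 elements, so no pair has difference ≡ 0 (mod 20).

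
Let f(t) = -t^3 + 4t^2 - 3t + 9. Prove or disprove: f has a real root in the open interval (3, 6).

Such a root exists.

f(3) = 9 and f(6) = -81, which have opposite signs.
Since f is a polynomial it is continuous on [3, 6].
By the Intermediate Value Theorem f must vanish at some point of (3, 6).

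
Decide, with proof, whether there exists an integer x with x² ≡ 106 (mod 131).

Apply Euler's criterion with the prime 131: 106 is a quadratic residue iff 106^65 ≡ 1 (mod 131), and a non-residue iff it is ≡ −1.
Squaring successively (mod 131): 106^2 = 11236 ≡ 101; 106^4 ≡ 101² = 10201 ≡ 114; 106^8 ≡ 114² = 12996 ≡ 27; 106^16 ≡ 27² = 729 ≡ 74; 106^32 ≡ 74² = 5476 ≡ 105; 106^64 ≡ 105² = 11025 ≡ 21.
Since 65 = 64 + 1, 106^65 ≡ 21 · 106; multiplying out mod 131: 21·106 = 2226 ≡ 130. Thus 106^65 ≡ 130 ≡ −1 (mod 131).
By Euler's criterion 106 is a quadratic non-residue mod 131: no x satisfies x² ≡ 106 (mod 131).

No, no such integer exists.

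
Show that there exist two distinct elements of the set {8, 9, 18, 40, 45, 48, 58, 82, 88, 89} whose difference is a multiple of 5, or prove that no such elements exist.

Yes: 8 and 18.

8 mod 5 = 3 and 18 mod 5 = 3, so 18 − 8 = 10 = 2·5.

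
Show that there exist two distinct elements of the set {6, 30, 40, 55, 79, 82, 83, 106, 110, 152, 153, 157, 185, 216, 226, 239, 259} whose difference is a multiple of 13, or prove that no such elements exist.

The pair (6, 110) works.

Both 6 and 110 leave remainder 6 on division by 13; their difference 104 = 8·13 is a multiple of 13.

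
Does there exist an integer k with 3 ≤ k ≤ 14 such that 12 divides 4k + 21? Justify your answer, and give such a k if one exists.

At k = 3, 4·3 + 21 = 33 ≡ 9 (mod 12), and each step in k adds 4, giving residues 9, 1, 5, 9, 1, 5, 9, 1, 5, 9, 1, 5 for k = 3, 4, …, 14.
The residue 0 does not occur, so no k in [3, 14] makes 4k + 21 a multiple of 12.

No such integer k in that range exists.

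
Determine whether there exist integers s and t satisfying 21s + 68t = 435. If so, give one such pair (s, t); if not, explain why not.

21 and 68 are coprime, so 21s + 68t ranges over all of ℤ.
Dividing repeatedly: 68 = 3·21 + 5, 21 = 4·5 + 1, 5 = 5·1 + 0.
Working back up the chain: 1 = 21 − 4·5 = 21 − 4·(68 − 3·21) = −4·68 + 13·21. So 21·13 + 68·(-4) = 1.
Multiplying through by 435: s = 13·435 = 5655, t = (-4)·435 = -1740 is a solution.
The general solution is s = 5655 + 68k, t = -1740 − 21k; taking k = -83 gives the smaller pair s = 11, t = 3.
Indeed 21·11 + 68·3 = 231 + 204 = 435.

s = 11, t = 3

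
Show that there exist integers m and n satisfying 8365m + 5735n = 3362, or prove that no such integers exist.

There are no such integers.

Any value of 8365m + 5735n is a multiple of gcd(8365, 5735) = 5.
But 3362 = 5·672 + 2, so 5 ∤ 3362.
So the equation is unsolvable over ℤ.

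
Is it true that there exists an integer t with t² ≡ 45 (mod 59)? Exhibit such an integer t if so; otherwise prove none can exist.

Take t = 24. Then 24² = 576 = 9·59 + 45, so 24² ≡ 45 (mod 59).

t = 24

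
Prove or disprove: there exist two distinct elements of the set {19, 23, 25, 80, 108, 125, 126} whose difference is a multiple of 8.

Two integers differ by a multiple of 8 exactly when they have the same residue mod 8. The residues are 19↦3, 23↦7, 25↦1, 80↦0, 108↦4, 125↦5, 126↦6.
These 7 residues are pairwise different, hence no difference of two elements is divisible by 8.

No, no such pair exists.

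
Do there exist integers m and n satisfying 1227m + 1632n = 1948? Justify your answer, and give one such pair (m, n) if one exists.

No, no such integers exist.

Both 1227 and 1632 are divisible by gcd(1227, 1632) = 3, hence so is any combination 1227m + 1632n.
But 1948 = 3·649 + 1, so 3 ∤ 1948.
Therefore 1227m + 1632n = 1948 has no solution in integers.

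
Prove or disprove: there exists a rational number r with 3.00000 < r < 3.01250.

r = 244/81

Scale by 81: the interval becomes (243.00000, 244.01250), which contains the integer 244.
Hence 244/81 is a rational number with 3.00000 < 244/81 < 3.01250.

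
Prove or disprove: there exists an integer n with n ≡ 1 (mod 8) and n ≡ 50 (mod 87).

gcd(8, 87) = 1, so the Chinese Remainder Theorem guarantees exactly one residue class mod 696 satisfying both.
Any solution of the first congruence is n = 1 + 8t; substituting into the second, 8t ≡ 50 − 1 ≡ 49 (mod 87).
Since 8·11 = 88 = 1·87 + 1, the inverse of 8 mod 87 is 11.
Therefore t ≡ 11·49 = 539 ≡ 17 (mod 87).
With t = 17: n = 1 + 8·17 = 137.
Verify: 137 = 17·8 + 1 and 137 = 1·87 + 50. ✓

n = 137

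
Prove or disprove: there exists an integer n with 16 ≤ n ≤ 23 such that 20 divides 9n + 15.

No such integer n in that range exists.

At n = 16, 9·16 + 15 = 159 ≡ 19 (mod 20), and each step in n adds 9, giving residues 19, 8, 17, 6, 15, 4, 13, 2 for n = 16, 17, …, 23.
None is 0, so 20 never divides 9n + 15 on this range.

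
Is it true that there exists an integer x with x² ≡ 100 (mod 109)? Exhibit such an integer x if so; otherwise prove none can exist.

x = 10

Take x = 10. Then 10² = 100, and since 0 ≤ 100 < 109 this is already reduced: 10² ≡ 100 (mod 109).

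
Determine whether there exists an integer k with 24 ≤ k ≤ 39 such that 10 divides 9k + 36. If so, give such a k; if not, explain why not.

k = 26

k = 26 works, since 9·26 + 36 = 270 = 27·10.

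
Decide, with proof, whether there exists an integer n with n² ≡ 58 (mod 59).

Apply Euler's criterion with the prime 59: 58 is a quadratic residue iff 58^29 ≡ 1 (mod 59), and a non-residue iff it is ≡ −1.
Squaring successively (mod 59): 58^2 = 3364 ≡ 1; 58^4 ≡ 1² = 1 ≡ 1; 58^8 ≡ 1² = 1 ≡ 1; 58^16 ≡ 1² = 1 ≡ 1.
Since 29 = 16 + 8 + 4 + 1, 58^29 ≡ 1 · 1 · 1 · 58; multiplying out mod 59: 1·1 = 1 ≡ 1, then 1·1 = 1 ≡ 1, then 1·58 = 58 ≡ 58. Thus 58^29 ≡ 58 ≡ −1 (mod 59).
The value −1 means 58 is a non-residue modulo 59, so n² ≡ 58 (mod 59) is impossible.

There is no such integer.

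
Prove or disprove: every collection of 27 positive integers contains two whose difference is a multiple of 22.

There are exactly 22 possible remainders on division by 22.
Placing 27 integers into 22 classes, some class receives at least two — say a and b.
Then a ≡ b (mod 22), i.e. 22 ∣ (a − b).

True.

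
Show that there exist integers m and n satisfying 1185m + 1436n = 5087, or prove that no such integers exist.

m = 323, n = -263

1185 and 1436 are coprime, so 1185m + 1436n ranges over all of ℤ.
Euclidean algorithm: 1436 = 1·1185 + 251, 1185 = 4·251 + 181, 251 = 1·181 + 70, 181 = 2·70 + 41, 70 = 1·41 + 29, 41 = 1·29 + 12, 29 = 2·12 + 5, 12 = 2·5 + 2, 5 = 2·2 + 1, 2 = 2·1 + 0.
Unwinding: 1 = 5 − 2·2 = 5 − 2·(12 − 2·5) = −2·12 + 5·5 = −2·12 + 5·(29 − 2·12) = 5·29 − 12·12 = 5·29 − 12·(41 − 1·29) = −12·41 + 17·29 = −12·41 + 17·(70 − 1·41) = 17·70 − 29·41 = 17·70 − 29·(181 − 2·70) = −29·181 + 75·70 = −29·181 + 75·(251 − 1·181) = 75·251 − 104·181 = 75·251 − 104·(1185 − 4·251) = −104·1185 + 491·251 = −104·1185 + 491·(1436 − 1·1185) = 491·1436 − 595·1185, i.e. 1185·(-595) + 1436·491 = 1.
Times 5087: 1185·(-3026765) + 1436·2497717 = 5087, so (-3026765, 2497717) solves it.
Adding 2108·1436 to m and subtracting 2108·1185 from n gives the tidier solution (323, -263).
Check: 1185·323 + 1436·(-263) = 382755 − 377668 = 5087. ✓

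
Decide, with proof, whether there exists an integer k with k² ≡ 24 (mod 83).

Apply Euler's criterion with the prime 83: 24 is a quadratic residue iff 24^41 ≡ 1 (mod 83), and a non-residue iff it is ≡ −1.
Squaring successively (mod 83): 24^2 = 576 ≡ 78; 24^4 ≡ 78² = 6084 ≡ 25; 24^8 ≡ 25² = 625 ≡ 44; 24^16 ≡ 44² = 1936 ≡ 27; 24^32 ≡ 27² = 729 ≡ 65.
Since 41 = 32 + 8 + 1, 24^41 ≡ 65 · 44 · 24; multiplying out mod 83: 65·44 = 2860 ≡ 38, then 38·24 = 912 ≡ 82. Thus 24^41 ≡ 82 ≡ −1 (mod 83).
By Euler's criterion 24 is a quadratic non-residue mod 83: no k satisfies k² ≡ 24 (mod 83).

There is no such integer.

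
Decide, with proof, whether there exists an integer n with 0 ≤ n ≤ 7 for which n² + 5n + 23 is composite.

The values for n = 0, 1, …, 7 are 23, 29, 37, 47, 59, 73, 89, 107, and each of these is prime.
So no value in the range makes the expression composite.

No such integer n in that range exists.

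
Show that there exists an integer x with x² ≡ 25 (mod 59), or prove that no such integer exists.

Take x = 5. Then 5² = 25, and since 0 ≤ 25 < 59 this is already reduced: 5² ≡ 25 (mod 59).

x = 5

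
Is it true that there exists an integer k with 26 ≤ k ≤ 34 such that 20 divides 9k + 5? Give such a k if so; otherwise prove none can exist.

At k = 26, 9·26 + 5 = 239 ≡ 19 (mod 20), and each step in k adds 9, giving residues 19, 8, 17, 6, 15, 4, 13, 2, 11 for k = 26, 27, …, 34.
None is 0, so 20 never divides 9k + 5 on this range.

No, no such integer k in that range exists.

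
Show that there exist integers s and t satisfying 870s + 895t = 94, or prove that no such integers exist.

Any value of 870s + 895t is a multiple of gcd(870, 895) = 5.
But 94 is not a multiple of 5 (it leaves remainder 4).
Hence no integers s, t satisfy the equation.

No such integers exist.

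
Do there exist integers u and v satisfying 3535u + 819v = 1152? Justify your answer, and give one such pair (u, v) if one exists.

Any value of 3535u + 819v is a multiple of gcd(3535, 819) = 7.
But 1152 is not a multiple of 7 (it leaves remainder 4).
So the equation is unsolvable over ℤ.

No, no such integers exist.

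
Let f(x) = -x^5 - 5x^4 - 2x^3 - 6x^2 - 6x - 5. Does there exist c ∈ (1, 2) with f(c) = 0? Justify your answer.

The endpoint values f(1) = -25 and f(2) = -169 are both negative. Claim: f(x) < 0 for every x in (1, 2).
Shift to the endpoint 1: with x = 1 + u (0 < u < 1), one computes f(1 + u) = -u^5 - 10u^4 - 32u^3 - 52u^2 - 49u - 25.
All 6 nonzero coefficients of this polynomial in u are negative; hence for u > 0 the value is a sum of negative terms (the constant -25 among them).
Therefore f(x) < 0 throughout (1, 2), and f has no zero there.

No.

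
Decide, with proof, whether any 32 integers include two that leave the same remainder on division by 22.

Yes, this is always true.

Each integer lies in one of the 22 residue classes modulo 22.
Placing 32 integers into 22 classes, some class receives at least two — say a and b.
So a and b have equal remainders mod 22, which is exactly what was to be shown.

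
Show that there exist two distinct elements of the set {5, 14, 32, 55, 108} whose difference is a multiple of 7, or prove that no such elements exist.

No, no such pair exists.

Reduce each element modulo 7: 5↦5, 14↦0, 32↦4, 55↦6, 108↦3.
No residue repeats among the 5 elements, so no pair has difference ≡ 0 (mod 7).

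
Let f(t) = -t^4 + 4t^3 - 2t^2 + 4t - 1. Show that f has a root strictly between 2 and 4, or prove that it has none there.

Yes, f has a root in the interval.

f(2) = 15 and f(4) = -17, which have opposite signs.
As a polynomial, f is continuous on every closed interval.
By the Intermediate Value Theorem, f takes the value 0 somewhere in the open interval.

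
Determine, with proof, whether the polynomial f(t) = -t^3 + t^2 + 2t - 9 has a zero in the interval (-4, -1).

Yes, f has a root in the interval.

f(-4) = 63 and f(-1) = -9, which have opposite signs.
As a polynomial, f is continuous on every closed interval.
By the Intermediate Value Theorem, f takes the value 0 somewhere in the open interval.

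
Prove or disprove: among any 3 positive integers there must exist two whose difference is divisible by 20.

No; for instance {56, 57, 58} is a counterexample.

Try 3 consecutive integers, 56, 57, 58. Their remainders mod 20 are 16, 17, 18 — pairwise different, as any 3 ≤ 20 consecutive integers have distinct residues.
No two share a residue, so no pair has difference divisible by 20; the claim fails for this set.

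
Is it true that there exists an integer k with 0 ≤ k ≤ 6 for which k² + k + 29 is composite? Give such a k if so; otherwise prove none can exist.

At k = 4: 4² + 4 + 29 = 49 = 7·7, which is composite.

k = 4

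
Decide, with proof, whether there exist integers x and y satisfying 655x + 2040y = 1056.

No, no such integers exist.

gcd(655, 2040) = 5, so every integer of the form 655x + 2040y is a multiple of 5.
However 1056 leaves remainder 1 on division by 5.
Hence no integers x, y satisfy the equation.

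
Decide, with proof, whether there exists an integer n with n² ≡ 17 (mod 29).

29 is prime, so by Euler's criterion 17 is a square mod 29 iff 17^((29−1)/2) = 17^14 ≡ 1 (mod 29).
Squaring successively (mod 29): 17^2 = 289 ≡ 28; 17^4 ≡ 28² = 784 ≡ 1; 17^8 ≡ 1² = 1 ≡ 1.
Since 14 = 8 + 4 + 2, 17^14 ≡ 1 · 1 · 28; multiplying out mod 29: 1·1 = 1 ≡ 1, then 1·28 = 28 ≡ 28. Thus 17^14 ≡ 28 ≡ −1 (mod 29).
The value −1 means 17 is a non-residue modulo 29, so n² ≡ 17 (mod 29) is impossible.

No such integer exists.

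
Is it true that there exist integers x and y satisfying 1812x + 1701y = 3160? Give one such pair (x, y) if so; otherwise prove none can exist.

Both 1812 and 1701 are divisible by gcd(1812, 1701) = 3, hence so is any combination 1812x + 1701y.
But 3160 is not a multiple of 3 (it leaves remainder 1).
Hence no integers x, y satisfy the equation.

No, no such integers exist.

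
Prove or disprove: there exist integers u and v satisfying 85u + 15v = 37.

No, no such integers exist.

Any value of 85u + 15v is a multiple of gcd(85, 15) = 5.
However 37 leaves remainder 2 on division by 5.
So the equation is unsolvable over ℤ.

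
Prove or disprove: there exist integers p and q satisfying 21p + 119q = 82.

No, no such integers exist.

gcd(21, 119) = 7, so every integer of the form 21p + 119q is a multiple of 7.
But 82 = 7·11 + 5, so 7 ∤ 82.
Therefore 21p + 119q = 82 has no solution in integers.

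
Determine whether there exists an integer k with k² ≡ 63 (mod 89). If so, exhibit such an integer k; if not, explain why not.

There is no such integer.

89 is prime, so by Euler's criterion 63 is a square mod 89 iff 63^((89−1)/2) = 63^44 ≡ 1 (mod 89).
Squaring successively (mod 89): 63^2 = 3969 ≡ 53; 63^4 ≡ 53² = 2809 ≡ 50; 63^8 ≡ 50² = 2500 ≡ 8; 63^16 ≡ 8² = 64 ≡ 64; 63^32 ≡ 64² = 4096 ≡ 2.
Since 44 = 32 + 8 + 4, 63^44 ≡ 2 · 8 · 50; multiplying out mod 89: 2·8 = 16 ≡ 16, then 16·50 = 800 ≡ 88. Thus 63^44 ≡ 88 ≡ −1 (mod 89).
By Euler's criterion 63 is a quadratic non-residue mod 89: no k satisfies k² ≡ 63 (mod 89).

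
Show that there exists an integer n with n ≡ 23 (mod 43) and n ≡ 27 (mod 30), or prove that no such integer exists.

The moduli 43 and 30 are coprime, so by the Chinese Remainder Theorem a unique solution modulo 1290 exists.
Write n = 23 + 43t and require 23 + 43t ≡ 27 (mod 30), i.e. 43t ≡ 4 (mod 30).
43 ≡ 13 (mod 30), so this reads 13t ≡ 4 (mod 30). Note 13·7 = 91 ≡ 1 (mod 30) (as 91 − 1 = 3·30), so 13⁻¹ ≡ 7.
Therefore t ≡ 7·4 = 28 (mod 30).
Taking t = 28 gives n = 23 + 43·28 = 1227.
Check: 1227 mod 43 = 23, 1227 mod 30 = 27. ✓

n = 1227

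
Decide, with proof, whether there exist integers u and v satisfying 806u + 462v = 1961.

There are no such integers.

Any value of 806u + 462v is a multiple of gcd(806, 462) = 2.
But 1961 = 2·980 + 1, so 2 ∤ 1961.
So the equation is unsolvable over ℤ.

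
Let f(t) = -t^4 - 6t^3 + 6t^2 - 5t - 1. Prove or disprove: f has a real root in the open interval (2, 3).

f(2) = -51 and f(3) = -205, both negative, so a sign-change argument is unavailable; we show f keeps this sign on the whole interval.
Substitute t = 2 + u, where 0 < u < 1 on the interval. Expanding, f(2 + u) = -u^4 - 14u^3 - 54u^2 - 85u - 51.
All 5 nonzero coefficients of this polynomial in u are negative; hence for u > 0 the value is a sum of negative terms (the constant -51 among them).
So f is strictly negative on (2, 3); no root exists in the interval.

f has no root in that interval.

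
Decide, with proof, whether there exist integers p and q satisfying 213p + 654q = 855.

p = 47, q = -14

Since gcd(213, 654) = 3 and 855 = 3·285, Bézout's identity guarantees a solution.
Dividing through by 3 reduces the equation to 71p + 218q = 285.
Euclidean algorithm: 218 = 3·71 + 5, 71 = 14·5 + 1, 5 = 5·1 + 0.
Back-substituting, 1 = 71 − 14·5 = 71 − 14·(218 − 3·71) = −14·218 + 43·71; that is, 71·43 + 218·(-14) = 1.
Scaling by 285 gives the particular solution (p, q) = (12255, -3990).
The general solution is p = 12255 + 218k, q = -3990 − 71k; taking k = -56 gives the smaller pair p = 47, q = -14.
Indeed 213·47 + 654·(-14) = 10011 − 9156 = 855.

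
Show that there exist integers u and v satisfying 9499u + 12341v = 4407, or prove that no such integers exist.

Both 9499 and 12341 are divisible by gcd(9499, 12341) = 7, hence so is any combination 9499u + 12341v.
But 4407 = 7·629 + 4, so 7 ∤ 4407.
Therefore 9499u + 12341v = 4407 has no solution in integers.

There are no such integers.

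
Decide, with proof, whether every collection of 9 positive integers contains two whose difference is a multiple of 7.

True.

Each integer lies in one of the 7 residue classes modulo 7.
Since 9 > 7, two of the 9 integers must share a residue class by the pigeonhole principle; call them a and b.
Equal remainders mean a − b ≡ 0 (mod 7), so 7 divides their difference.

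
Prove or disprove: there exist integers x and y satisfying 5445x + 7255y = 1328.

gcd(5445, 7255) = 5, so every integer of the form 5445x + 7255y is a multiple of 5.
But 1328 = 5·265 + 3, so 5 ∤ 1328.
Therefore 5445x + 7255y = 1328 has no solution in integers.

No, no such integers exist.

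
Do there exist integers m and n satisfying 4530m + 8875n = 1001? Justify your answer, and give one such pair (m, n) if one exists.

Any value of 4530m + 8875n is a multiple of gcd(4530, 8875) = 5.
But 1001 is not a multiple of 5 (it leaves remainder 1).
Hence no integers m, n satisfy the equation.

No such integers exist.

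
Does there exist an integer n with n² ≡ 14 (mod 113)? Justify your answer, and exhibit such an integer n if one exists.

Take n = 63. Then 63² = 3969 = 35·113 + 14, so 63² ≡ 14 (mod 113).

n = 63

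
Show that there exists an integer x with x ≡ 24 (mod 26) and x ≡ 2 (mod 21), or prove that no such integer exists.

x = 128

The moduli 26 and 21 are coprime, so by the Chinese Remainder Theorem a unique solution modulo 546 exists.
Any solution of the first congruence is x = 24 + 26t; substituting into the second, 26t ≡ 2 − 24 ≡ 20 (mod 21).
26 ≡ 5 (mod 21), so this reads 5t ≡ 20 (mod 21). Invert 5 mod 21 by the Euclidean algorithm: 21 = 4·5 + 1, 5 = 5·1 + 0; back-substituting, 1 = 21 − 4·5. Hence 5·(-4) ≡ 1, so 5⁻¹ ≡ -4 ≡ 17 (mod 21).
Therefore t ≡ 17·20 = 340 ≡ 4 (mod 21).
Taking t = 4 gives x = 24 + 26·4 = 128.
Check: 128 mod 26 = 24, 128 mod 21 = 2. ✓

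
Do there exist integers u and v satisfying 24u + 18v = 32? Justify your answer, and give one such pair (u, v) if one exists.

No such integers exist.

Both 24 and 18 are divisible by gcd(24, 18) = 6, hence so is any combination 24u + 18v.
But 32 is not a multiple of 6 (it leaves remainder 2).
So the equation is unsolvable over ℤ.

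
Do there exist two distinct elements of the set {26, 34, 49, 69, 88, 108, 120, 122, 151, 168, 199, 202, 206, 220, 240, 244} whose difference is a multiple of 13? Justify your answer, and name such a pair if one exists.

The pair (34, 151) works.

Both 34 and 151 leave remainder 8 on division by 13; their difference 117 = 9·13 is a multiple of 13.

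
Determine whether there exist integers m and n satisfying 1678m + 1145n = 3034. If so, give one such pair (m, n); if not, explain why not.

m = 358, n = -522

1678 and 1145 are coprime, so 1678m + 1145n ranges over all of ℤ.
Dividing repeatedly: 1678 = 1·1145 + 533, 1145 = 2·533 + 79, 533 = 6·79 + 59, 79 = 1·59 + 20, 59 = 2·20 + 19, 20 = 1·19 + 1, 19 = 19·1 + 0.
Unwinding: 1 = 20 − 1·19 = 20 − (59 − 2·20) = −59 + 3·20 = −59 + 3·(79 − 1·59) = 3·79 − 4·59 = 3·79 − 4·(533 − 6·79) = −4·533 + 27·79 = −4·533 + 27·(1145 − 2·533) = 27·1145 − 58·533 = 27·1145 − 58·(1678 − 1·1145) = −58·1678 + 85·1145, i.e. 1678·(-58) + 1145·85 = 1.
Times 3034: 1678·(-175972) + 1145·257890 = 3034, so (-175972, 257890) solves it.
The general solution is m = -175972 + 1145k, n = 257890 − 1678k; taking k = 154 gives the smaller pair m = 358, n = -522.
Check: 1678·358 + 1145·(-522) = 600724 − 597690 = 3034. ✓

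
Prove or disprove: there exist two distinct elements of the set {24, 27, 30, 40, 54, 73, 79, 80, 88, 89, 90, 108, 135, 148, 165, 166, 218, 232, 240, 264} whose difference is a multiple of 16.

24 and 40 are such a pair.

Both 24 and 40 leave remainder 8 on division by 16; their difference 16 = 1·16 is a multiple of 16.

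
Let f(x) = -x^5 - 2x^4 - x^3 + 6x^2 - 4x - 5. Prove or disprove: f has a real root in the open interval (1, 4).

The endpoint values f(1) = -7 and f(4) = -1525 are both negative. Claim: f(x) < 0 for every x in (1, 4).
Substitute x = 1 + u, where 0 < u < 3 on the interval. Expanding, f(1 + u) = -u^5 - 7u^4 - 19u^3 - 19u^2 - 8u - 7.
The nonzero coefficients here are all negative, so for u > 0 every term is negative (or zero), and the constant term -7 is strictly negative.
Therefore f(x) < 0 throughout (1, 4), and f has no zero there.

No.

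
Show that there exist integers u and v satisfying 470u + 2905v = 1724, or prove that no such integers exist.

No, no such integers exist.

Both 470 and 2905 are divisible by gcd(470, 2905) = 5, hence so is any combination 470u + 2905v.
But 1724 = 5·344 + 4, so 5 ∤ 1724.
So the equation is unsolvable over ℤ.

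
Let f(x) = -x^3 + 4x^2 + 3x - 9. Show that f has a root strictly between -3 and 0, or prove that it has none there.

Yes, f has a root in the interval.

f(-3) = 45 and f(0) = -9, which have opposite signs.
As a polynomial, f is continuous on every closed interval.
By the Intermediate Value Theorem, f takes the value 0 somewhere in the open interval.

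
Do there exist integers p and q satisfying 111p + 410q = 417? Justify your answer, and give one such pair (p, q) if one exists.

Since gcd(111, 410) = 1, every integer is an integer combination of 111 and 410.
Euclidean algorithm: 410 = 3·111 + 77, 111 = 1·77 + 34, 77 = 2·34 + 9, 34 = 3·9 + 7, 9 = 1·7 + 2, 7 = 3·2 + 1, 2 = 2·1 + 0.
Back-substituting, 1 = 7 − 3·2 = 7 − 3·(9 − 1·7) = −3·9 + 4·7 = −3·9 + 4·(34 − 3·9) = 4·34 − 15·9 = 4·34 − 15·(77 − 2·34) = −15·77 + 34·34 = −15·77 + 34·(111 − 1·77) = 34·111 − 49·77 = 34·111 − 49·(410 − 3·111) = −49·410 + 181·111; that is, 111·181 + 410·(-49) = 1.
Multiplying through by 417: p = 181·417 = 75477, q = (-49)·417 = -20433 is a solution.
Subtracting 184·410 from p and adding 184·111 to q gives the tidier solution (37, -9).
Indeed 111·37 + 410·(-9) = 4107 − 3690 = 417.

p = 37, q = -9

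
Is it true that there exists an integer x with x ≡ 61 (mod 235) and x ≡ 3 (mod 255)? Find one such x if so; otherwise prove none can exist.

gcd(235, 255) = 5. If x ≡ 61 (mod 235) and x ≡ 3 (mod 255), then x ≡ 61 (mod 5) and x ≡ 3 (mod 5).
These are incompatible: 61 − 3 = 58 is not divisible by 5.
So no integer satisfies both congruences.

No such integer exists.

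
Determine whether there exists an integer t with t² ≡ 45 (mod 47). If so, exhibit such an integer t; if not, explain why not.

No, no such integer exists.

47 is prime, so by Euler's criterion 45 is a square mod 47 iff 45^((47−1)/2) = 45^23 ≡ 1 (mod 47).
Repeated squaring mod 47: 45^2 = 2025 ≡ 4; 45^4 ≡ 4² = 16 ≡ 16; 45^8 ≡ 16² = 256 ≡ 21; 45^16 ≡ 21² = 441 ≡ 18.
Since 23 = 16 + 4 + 2 + 1, 45^23 ≡ 18 · 16 · 4 · 45; multiplying out mod 47: 18·16 = 288 ≡ 6, then 6·4 = 24 ≡ 24, then 24·45 = 1080 ≡ 46. Thus 45^23 ≡ 46 ≡ −1 (mod 47).
By Euler's criterion 45 is a quadratic non-residue mod 47: no t satisfies t² ≡ 45 (mod 47).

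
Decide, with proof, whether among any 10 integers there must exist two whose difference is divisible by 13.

No, the set {28, 29, 30, 31, 32, 33, 34, 35, 36, 37} is a counterexample.

Take the 10 consecutive integers 28, 29, …, 37: their residues mod 13 are all distinct because 10 ≤ 13.
Any two of them differ by at most 9 < 13 and by at least 1, so no difference is a multiple of 13.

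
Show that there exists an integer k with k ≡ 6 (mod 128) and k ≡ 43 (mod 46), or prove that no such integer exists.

Reduce both congruences modulo 2, which divides 128 and 46: they say k ≡ 6 (mod 2) and k ≡ 43 (mod 2).
However 6 ≡ 0 and 43 ≡ 1 (mod 2), and 0 ≠ 1.
So no integer satisfies both congruences.

No, no such integer exists.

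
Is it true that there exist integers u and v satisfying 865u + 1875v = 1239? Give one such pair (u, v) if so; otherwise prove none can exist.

No, no such integers exist.

Both 865 and 1875 are divisible by gcd(865, 1875) = 5, hence so is any combination 865u + 1875v.
But 1239 is not a multiple of 5 (it leaves remainder 4).
So the equation is unsolvable over ℤ.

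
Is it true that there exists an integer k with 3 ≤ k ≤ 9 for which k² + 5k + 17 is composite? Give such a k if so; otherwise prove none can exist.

At k = 8: 8² + 5·8 + 17 = 121 = 11·11, which is composite.

k = 8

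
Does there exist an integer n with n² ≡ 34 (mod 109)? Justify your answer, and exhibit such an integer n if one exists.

n = 19

n = 19 works: 19² = 361, and 361 − 34 = 327 = 3·109.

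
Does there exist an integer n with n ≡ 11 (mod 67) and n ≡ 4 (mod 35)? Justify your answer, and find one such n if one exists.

n = 949

The moduli 67 and 35 are coprime, so by the Chinese Remainder Theorem a unique solution modulo 2345 exists.
Any solution of the first congruence is n = 11 + 67t; substituting into the second, 67t ≡ 4 − 11 ≡ 28 (mod 35).
67 ≡ 32 (mod 35), so this reads 32t ≡ 28 (mod 35). To invert 32 modulo 35: 35 = 1·32 + 3, 32 = 10·3 + 2, 3 = 1·2 + 1, 2 = 2·1 + 0, and unwinding, 1 = 3 − 1·2 = 3 − (32 − 10·3) = −32 + 11·3 = −32 + 11·(35 − 1·32) = 11·35 − 12·32. Thus 32⁻¹ ≡ -12 ≡ 23 (mod 35).
Therefore t ≡ 23·28 = 644 ≡ 14 (mod 35).
With t = 14: n = 11 + 67·14 = 949.
Indeed 949 ≡ 11 (mod 67) and 949 ≡ 4 (mod 35).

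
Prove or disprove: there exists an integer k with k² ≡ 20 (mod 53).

There is no such integer.

Apply Euler's criterion with the prime 53: 20 is a quadratic residue iff 20^26 ≡ 1 (mod 53), and a non-residue iff it is ≡ −1.
Squaring successively (mod 53): 20^2 = 400 ≡ 29; 20^4 ≡ 29² = 841 ≡ 46; 20^8 ≡ 46² = 2116 ≡ 49; 20^16 ≡ 49² = 2401 ≡ 16.
Since 26 = 16 + 8 + 2, 20^26 ≡ 16 · 49 · 29; multiplying out mod 53: 16·49 = 784 ≡ 42, then 42·29 = 1218 ≡ 52. Thus 20^26 ≡ 52 ≡ −1 (mod 53).
The value −1 means 20 is a non-residue modulo 53, so k² ≡ 20 (mod 53) is impossible.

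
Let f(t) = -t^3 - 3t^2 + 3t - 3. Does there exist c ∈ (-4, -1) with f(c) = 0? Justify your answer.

f(-4) = 1 and f(-1) = -8, which have opposite signs.
Since f is a polynomial it is continuous on [-4, -1].
So by the Intermediate Value Theorem there is a c strictly between -4 and -1 with f(c) = 0.

Yes, such a c exists.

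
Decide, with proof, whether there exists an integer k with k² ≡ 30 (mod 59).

No, no such integer exists.

Apply Euler's criterion with the prime 59: 30 is a quadratic residue iff 30^29 ≡ 1 (mod 59), and a non-residue iff it is ≡ −1.
Repeated squaring mod 59: 30^2 = 900 ≡ 15; 30^4 ≡ 15² = 225 ≡ 48; 30^8 ≡ 48² = 2304 ≡ 3; 30^16 ≡ 3² = 9 ≡ 9.
Since 29 = 16 + 8 + 4 + 1, 30^29 ≡ 9 · 3 · 48 · 30; multiplying out mod 59: 9·3 = 27 ≡ 27, then 27·48 = 1296 ≡ 57, then 57·30 = 1710 ≡ 58. Thus 30^29 ≡ 58 ≡ −1 (mod 59).
The value −1 means 30 is a non-residue modulo 59, so k² ≡ 30 (mod 59) is impossible.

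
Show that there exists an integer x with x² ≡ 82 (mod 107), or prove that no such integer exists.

Apply Euler's criterion with the prime 107: 82 is a quadratic residue iff 82^53 ≡ 1 (mod 107), and a non-residue iff it is ≡ −1.
Repeated squaring mod 107: 82^2 = 6724 ≡ 90; 82^4 ≡ 90² = 8100 ≡ 75; 82^8 ≡ 75² = 5625 ≡ 61; 82^16 ≡ 61² = 3721 ≡ 83; 82^32 ≡ 83² = 6889 ≡ 41.
Since 53 = 32 + 16 + 4 + 1, 82^53 ≡ 41 · 83 · 75 · 82; multiplying out mod 107: 41·83 = 3403 ≡ 86, then 86·75 = 6450 ≡ 30, then 30·82 = 2460 ≡ 106. Thus 82^53 ≡ 106 ≡ −1 (mod 107).
By Euler's criterion 82 is a quadratic non-residue mod 107: no x satisfies x² ≡ 82 (mod 107).

There is no such integer.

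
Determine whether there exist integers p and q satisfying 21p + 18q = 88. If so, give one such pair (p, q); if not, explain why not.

No such integers exist.

Any value of 21p + 18q is a multiple of gcd(21, 18) = 3.
But 88 = 3·29 + 1, so 3 ∤ 88.
So the equation is unsolvable over ℤ.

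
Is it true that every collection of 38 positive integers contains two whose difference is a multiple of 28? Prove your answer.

Yes, this is always true.

Partition the integers by their residue mod 28; there are 28 classes.
With 38 integers and only 28 classes, the pigeonhole principle forces two of them, say a and b, into the same class.
Their difference a − b is then a multiple of 28.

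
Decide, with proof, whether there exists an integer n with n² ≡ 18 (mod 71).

n = 35

n = 35 works: 35² = 1225, and 1225 − 18 = 1207 = 17·71.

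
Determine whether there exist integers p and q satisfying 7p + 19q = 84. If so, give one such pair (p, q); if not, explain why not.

Since gcd(7, 19) = 1, every integer is an integer combination of 7 and 19.
Euclidean algorithm: 19 = 2·7 + 5, 7 = 1·5 + 2, 5 = 2·2 + 1, 2 = 2·1 + 0.
Back-substituting, 1 = 5 − 2·2 = 5 − 2·(7 − 1·5) = −2·7 + 3·5 = −2·7 + 3·(19 − 2·7) = 3·19 − 8·7; that is, 7·(-8) + 19·3 = 1.
Times 84: 7·(-672) + 19·252 = 84, so (-672, 252) solves it.
The general solution is p = -672 + 19k, q = 252 − 7k; taking k = 36 gives the smaller pair p = 12, q = 0.
Check: 7·12 + 19·0 = 84 + 0 = 84. ✓

p = 12, q = 0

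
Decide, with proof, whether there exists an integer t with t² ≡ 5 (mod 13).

Computing t² mod 13 for t = 0, 1, …, 6 (enough, by the symmetry t ↦ 13 − t) gives 0, 1, 4, 9, 3, 12, 10.
The set of squares mod 13 is therefore {0, 1, 3, 4, 9, 10, 12}, which does not contain 5.
Therefore t² ≡ 5 (mod 13) has no solution.

No, no such integer exists.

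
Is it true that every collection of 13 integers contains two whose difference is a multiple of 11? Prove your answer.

Partition the integers by their residue mod 11; there are 11 classes.
Placing 13 integers into 11 classes, some class receives at least two — say a and b.
Equal remainders mean a − b ≡ 0 (mod 11), so 11 divides their difference.

Yes.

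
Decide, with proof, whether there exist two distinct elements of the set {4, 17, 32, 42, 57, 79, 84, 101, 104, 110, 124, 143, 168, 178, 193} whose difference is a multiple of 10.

Reduce each element mod 10: 4↦4, 17↦7, 32↦2, 42↦2, 57↦7, 79↦9, 84↦4, 101↦1, 104↦4, 110↦0, 124↦4, 143↦3, 168↦8, 178↦8, 193↦3. The residue 4 repeats (at 4 and 84), and 84 − 4 = 80 = 8·10.

4 and 84 are such a pair.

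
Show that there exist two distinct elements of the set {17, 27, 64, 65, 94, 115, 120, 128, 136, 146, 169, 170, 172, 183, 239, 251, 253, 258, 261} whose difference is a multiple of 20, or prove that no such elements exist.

Reduce each element modulo 20: 17↦17, 27↦7, 64↦4, 65↦5, 94↦14, 115↦15, 120↦0, 128↦8, 136↦16, 146↦6, 169↦9, 170↦10, 172↦12, 183↦3, 239↦19, 251↦11, 253↦13, 258↦18, 261↦1.
All 19 residues are distinct, so no two elements differ by a multiple of 20.

No, no such pair exists.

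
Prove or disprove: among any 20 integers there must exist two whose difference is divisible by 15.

Yes.

There are exactly 15 possible remainders on division by 15.
Placing 20 integers into 15 classes, some class receives at least two — say a and b.
Their difference a − b is then a multiple of 15.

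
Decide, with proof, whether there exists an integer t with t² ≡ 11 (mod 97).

t = 60

t = 60 works: 60² = 3600, and 3600 − 11 = 3589 = 37·97.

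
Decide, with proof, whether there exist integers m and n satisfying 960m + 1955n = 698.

gcd(960, 1955) = 5, so every integer of the form 960m + 1955n is a multiple of 5.
However 698 leaves remainder 3 on division by 5.
So the equation is unsolvable over ℤ.

There are no such integers.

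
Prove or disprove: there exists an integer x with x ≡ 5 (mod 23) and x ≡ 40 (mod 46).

Reduce both congruences modulo 23, which divides 23 and 46: they say x ≡ 5 (mod 23) and x ≡ 40 (mod 23).
But 5 mod 23 = 5 while 40 mod 23 = 17, a contradiction.
So no integer satisfies both congruences.

No such integer exists.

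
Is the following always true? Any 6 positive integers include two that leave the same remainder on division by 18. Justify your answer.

Consider the 6 integers 44, 45, …, 49. They lie in distinct residue classes modulo 18, since 6 ≤ 18.
So no two of them leave the same remainder on division by 18; the claim fails for this set.

No, the set {44, 45, 46, 47, 48, 49} is a counterexample.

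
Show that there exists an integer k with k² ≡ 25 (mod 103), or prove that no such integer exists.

k = 98 works: 98² = 9604, and 9604 − 25 = 9579 = 93·103.

k = 98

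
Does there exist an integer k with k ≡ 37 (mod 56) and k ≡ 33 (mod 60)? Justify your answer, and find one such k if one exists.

The moduli are not coprime: gcd(56, 60) = 4. Compatibility requires 4 ∣ (33 − 37) = -4, which holds, so solutions exist.
List candidates k ≡ 37 (mod 56): 37, 93. Modulo 60 these are 37, 33; 93 gives 33 as required.
Check: 93 mod 56 = 37, 93 mod 60 = 33. ✓

k = 93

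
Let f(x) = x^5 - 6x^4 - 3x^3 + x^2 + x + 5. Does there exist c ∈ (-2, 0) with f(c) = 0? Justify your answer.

f(-2) = -97 and f(0) = 5, which have opposite signs.
Since f is a polynomial it is continuous on [-2, 0].
So by the Intermediate Value Theorem there is a c strictly between -2 and 0 with f(c) = 0.

Such a root exists.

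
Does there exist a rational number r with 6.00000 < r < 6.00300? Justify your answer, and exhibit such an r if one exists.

r = 2005/334

Multiplying by 334: 334·6.00000 = 2004.00000 and 334·6.00300 = 2005.00200, so the integer 2005 lies strictly between them.
Dividing back, 6.00000 < 2005/334 < 6.00300, and 2005/334 is rational.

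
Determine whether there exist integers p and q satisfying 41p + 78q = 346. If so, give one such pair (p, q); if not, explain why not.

Since gcd(41, 78) = 1, every integer is an integer combination of 41 and 78.
Dividing repeatedly: 78 = 1·41 + 37, 41 = 1·37 + 4, 37 = 9·4 + 1, 4 = 4·1 + 0.
Working back up the chain: 1 = 37 − 9·4 = 37 − 9·(41 − 1·37) = −9·41 + 10·37 = −9·41 + 10·(78 − 1·41) = 10·78 − 19·41. So 41·(-19) + 78·10 = 1.
Scaling by 346 gives the particular solution (p, q) = (-6574, 3460).
Adding 85·78 to p and subtracting 85·41 from q gives the tidier solution (56, -25).
Check: 41·56 + 78·(-25) = 2296 − 1950 = 346. ✓

p = 56, q = -25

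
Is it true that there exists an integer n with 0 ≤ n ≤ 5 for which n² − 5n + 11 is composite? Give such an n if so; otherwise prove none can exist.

No such integer n in that range exists.

The values for n = 0, 1, …, 5 are 11, 7, 5, 5, 7, 11, and each of these is prime.
So no value in the range makes the expression composite.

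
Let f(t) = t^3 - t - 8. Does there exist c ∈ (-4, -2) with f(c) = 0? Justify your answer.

The endpoint values f(-4) = -68 and f(-2) = -14 are both negative. Claim: f(t) < 0 for every t in (-4, -2).
Shift to the endpoint -2: with t = -2 − u (0 < u < 2), one computes f(-2 − u) = -u^3 - 6u^2 - 11u - 14.
All 4 nonzero coefficients of this polynomial in u are negative; hence for u > 0 the value is a sum of negative terms (the constant -14 among them).
So f is strictly negative on (-4, -2); no root exists in the interval.

No.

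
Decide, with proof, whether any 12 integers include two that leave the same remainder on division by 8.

Each integer lies in one of the 8 residue classes modulo 8.
Placing 12 integers into 8 classes, some class receives at least two — say a and b.
So a and b have equal remainders mod 8, which is exactly what was to be shown.

Yes, this is always true.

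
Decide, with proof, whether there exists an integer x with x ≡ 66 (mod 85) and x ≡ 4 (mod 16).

The moduli 85 and 16 are coprime, so by the Chinese Remainder Theorem a unique solution modulo 1360 exists.
Any solution of the first congruence is x = 66 + 85t; substituting into the second, 85t ≡ 4 − 66 ≡ 2 (mod 16).
85 ≡ 5 (mod 16), so this reads 5t ≡ 2 (mod 16). Invert 5 mod 16 by the Euclidean algorithm: 16 = 3·5 + 1, 5 = 5·1 + 0; back-substituting, 1 = 16 − 3·5. Hence 5·(-3) ≡ 1, so 5⁻¹ ≡ -3 ≡ 13 (mod 16).
Therefore t ≡ 13·2 = 26 ≡ 10 (mod 16).
With t = 10: x = 66 + 85·10 = 916.
Check: 916 mod 85 = 66, 916 mod 16 = 4. ✓

x = 916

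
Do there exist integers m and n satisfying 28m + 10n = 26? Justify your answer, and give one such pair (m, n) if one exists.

m = 2, n = -3

gcd(28, 10) = 2, and 2 divides 26, so integer solutions exist.
Dividing through by 2 reduces the equation to 14m + 5n = 13.
Euclidean algorithm: 14 = 2·5 + 4, 5 = 1·4 + 1, 4 = 4·1 + 0.
Back-substituting, 1 = 5 − 1·4 = 5 − (14 − 2·5) = −14 + 3·5; that is, 14·(-1) + 5·3 = 1.
Multiplying through by 13: m = (-1)·13 = -13, n = 3·13 = 39 is a solution.
Adding 3·5 to m and subtracting 3·14 from n gives the tidier solution (2, -3).
Check: 28·2 + 10·(-3) = 56 − 30 = 26. ✓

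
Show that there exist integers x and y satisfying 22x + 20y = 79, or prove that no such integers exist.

No such integers exist.

Both 22 and 20 are divisible by gcd(22, 20) = 2, hence so is any combination 22x + 20y.
But 79 is not a multiple of 2 (it leaves remainder 1).
So the equation is unsolvable over ℤ.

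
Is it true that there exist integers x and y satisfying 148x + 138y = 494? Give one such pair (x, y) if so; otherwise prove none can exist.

x = 8, y = -5

Every value of 148x + 138y is a multiple of gcd(148, 138) = 2; since 2 ∣ 494, solutions exist.
Dividing through by 2 reduces the equation to 74x + 69y = 247.
Run the Euclidean algorithm on 74 and 69: 74 = 1·69 + 5, 69 = 13·5 + 4, 5 = 1·4 + 1, 4 = 4·1 + 0.
Unwinding: 1 = 5 − 1·4 = 5 − (69 − 13·5) = −69 + 14·5 = −69 + 14·(74 − 1·69) = 14·74 − 15·69, i.e. 74·14 + 69·(-15) = 1.
Scaling by 247 gives the particular solution (x, y) = (3458, -3705).
The general solution is x = 3458 + 69k, y = -3705 − 74k; taking k = -50 gives the smaller pair x = 8, y = -5.
Indeed 148·8 + 138·(-5) = 1184 − 690 = 494.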